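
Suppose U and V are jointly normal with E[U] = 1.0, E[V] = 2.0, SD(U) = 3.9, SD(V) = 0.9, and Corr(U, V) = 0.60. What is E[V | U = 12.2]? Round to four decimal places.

3.5508

For a bivariate normal, E[V | U=x] = μ_V + ρ·(σ_V/σ_U)·(x − μ_U).
E[V | U=12.2] = 2.0 + (0.60)·(0.9/3.9)·(12.2 − (1.0)) = 2.0 + (0.13846)·(11.2) = 3.5508.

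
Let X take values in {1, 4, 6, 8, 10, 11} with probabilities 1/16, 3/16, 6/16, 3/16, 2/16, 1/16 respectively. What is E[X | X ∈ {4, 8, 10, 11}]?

67/9

P(X ∈ {4, 8, 10, 11}) = 9/16.
Σ over the event: 4·3/16 + 8·3/16 + 10·1/8 + 11·1/16 = 67/16.
E[X | X ∈ {4, 8, 10, 11}] = (67/16) / (9/16) = 67/9.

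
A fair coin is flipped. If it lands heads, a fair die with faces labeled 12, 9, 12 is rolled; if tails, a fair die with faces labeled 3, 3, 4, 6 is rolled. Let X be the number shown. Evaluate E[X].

15/2

E[X | heads] = (12+9+12)/3 = 11.
E[X | tails] = (3+3+4+6)/4 = 4.
By the law of total expectation,
E[X] = (1/2)·(11) + (1/2)·(4) = 15/2.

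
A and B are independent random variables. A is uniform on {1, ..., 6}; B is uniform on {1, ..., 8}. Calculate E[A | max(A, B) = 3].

12/5

Outcomes with max(A, B) = 3: (1,3), (2,3), (3,1), (3,2), (3,3), each with probability 1/48.
E[A | max(A, B) = 3] = (1 + 2 + 3 + 3 + 3) / 5 = 12/5.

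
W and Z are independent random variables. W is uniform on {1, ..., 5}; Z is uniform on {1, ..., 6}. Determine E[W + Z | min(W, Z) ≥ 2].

15/2

P(min(W, Z) ≥ 2) = 2/3.
Summing (W+Z)·P(x,y) over outcomes with min(W, Z) ≥ 2 gives 5.
E[W + Z | min(W, Z) ≥ 2] = (5) / (2/3) = 15/2.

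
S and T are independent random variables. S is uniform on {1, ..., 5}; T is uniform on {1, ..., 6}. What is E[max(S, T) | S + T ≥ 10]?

17/3

Outcomes with S + T ≥ 10: (4,6), (5,5), (5,6), each with probability 1/30.
E[max(S, T) | S + T ≥ 10] = (6 + 5 + 6) / 3 = 17/3.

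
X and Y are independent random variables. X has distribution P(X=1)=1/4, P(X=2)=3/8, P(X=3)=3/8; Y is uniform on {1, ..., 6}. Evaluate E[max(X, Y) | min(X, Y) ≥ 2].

41/10

P(min(X, Y) ≥ 2) = 5/8.
Summing max(X,Y)·P(x,y) over outcomes with min(X, Y) ≥ 2 gives 41/16.
E[max(X, Y) | min(X, Y) ≥ 2] = (41/16) / (5/8) = 41/10.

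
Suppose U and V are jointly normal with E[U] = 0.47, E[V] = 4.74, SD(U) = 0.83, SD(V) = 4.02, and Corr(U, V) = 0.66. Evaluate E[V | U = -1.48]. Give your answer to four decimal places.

-1.4934

E[V | U=x] = μ_V + ρ(σ_V/σ_U)(x − μ_U) for jointly normal variables.
E[V | U=-1.48] = 4.74 + (0.66)·(4.02/0.83)·(-1.48 − (0.47)) = 4.74 + (3.1966)·(-1.95) = -1.4934.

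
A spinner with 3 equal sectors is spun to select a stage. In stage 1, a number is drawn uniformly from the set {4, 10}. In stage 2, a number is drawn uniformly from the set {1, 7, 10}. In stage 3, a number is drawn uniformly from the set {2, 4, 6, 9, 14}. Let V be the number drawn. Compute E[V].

20/3

E[V | stage 1] = (4+10)/2 = 7.
E[V | stage 2] = (1+7+10)/3 = 6.
E[V | stage 3] = (2+4+6+9+14)/5 = 7.
E[V] = (1/3)·(7) + (1/3)·(6) + (1/3)·(7) = 20/3.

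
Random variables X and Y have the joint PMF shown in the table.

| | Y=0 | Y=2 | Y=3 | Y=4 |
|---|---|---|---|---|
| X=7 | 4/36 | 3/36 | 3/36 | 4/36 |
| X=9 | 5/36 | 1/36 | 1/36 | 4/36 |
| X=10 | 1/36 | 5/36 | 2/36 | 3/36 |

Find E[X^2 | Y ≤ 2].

P(Y ≤ 2) = 19/36.
Σ X^2·P over the event = 49·(4/36) + 49·(3/36) + 81·(5/36) + 81·(1/36) + 100·(1/36) + 100·(5/36) = 1429/36.
E[X^2 | Y ≤ 2] = (1429/36) / (19/36) = 1429/19.

1429/19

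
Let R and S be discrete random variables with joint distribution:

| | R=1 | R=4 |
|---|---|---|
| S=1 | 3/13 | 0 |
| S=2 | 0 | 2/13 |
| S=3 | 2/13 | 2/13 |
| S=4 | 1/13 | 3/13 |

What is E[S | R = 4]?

P(R = 4) = 7/13.
Σ S·P over the event = 2·(2/13) + 3·(2/13) + 4·(3/13) = 22/13.
E[S | R = 4] = (22/13) / (7/13) = 22/7.

22/7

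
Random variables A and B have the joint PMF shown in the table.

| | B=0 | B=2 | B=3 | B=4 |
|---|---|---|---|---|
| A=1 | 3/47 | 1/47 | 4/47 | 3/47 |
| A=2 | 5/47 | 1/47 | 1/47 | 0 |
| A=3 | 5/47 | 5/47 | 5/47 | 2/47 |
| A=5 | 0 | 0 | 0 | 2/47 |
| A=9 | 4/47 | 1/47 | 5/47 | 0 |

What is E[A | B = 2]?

P(B = 2) = 8/47.
Σ A·P over the event = 1·(1/47) + 2·(1/47) + 3·(5/47) + 9·(1/47) = 27/47.
E[A | B = 2] = (27/47) / (8/47) = 27/8.

27/8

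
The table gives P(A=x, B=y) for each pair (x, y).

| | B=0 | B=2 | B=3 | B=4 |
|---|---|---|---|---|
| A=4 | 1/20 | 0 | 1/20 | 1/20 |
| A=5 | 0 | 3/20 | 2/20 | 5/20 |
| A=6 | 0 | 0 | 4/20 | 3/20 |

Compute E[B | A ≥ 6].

24/7

P(A ≥ 6) = 7/20.
Summing B·P(A=x,B=y) over the conditioning event gives 6/5.
E[B | A ≥ 6] = (6/5) / (7/20) = 24/7.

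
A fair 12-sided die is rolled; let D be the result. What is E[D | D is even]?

7

Given D is even, D is equally likely to be any of {2, 4, 6, 8, 10, 12}.
E[D | D is even] = (2 + 4 + 6 + 8 + 10 + 12) / 6 = 7.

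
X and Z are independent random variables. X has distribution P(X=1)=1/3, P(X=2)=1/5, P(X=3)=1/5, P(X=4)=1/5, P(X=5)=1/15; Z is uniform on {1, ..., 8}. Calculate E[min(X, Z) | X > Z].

20/11

P(X > Z) = 11/60.
Summing min(X,Z)·P(x,y) over outcomes with X > Z gives 1/3.
E[min(X, Z) | X > Z] = (1/3) / (11/60) = 20/11.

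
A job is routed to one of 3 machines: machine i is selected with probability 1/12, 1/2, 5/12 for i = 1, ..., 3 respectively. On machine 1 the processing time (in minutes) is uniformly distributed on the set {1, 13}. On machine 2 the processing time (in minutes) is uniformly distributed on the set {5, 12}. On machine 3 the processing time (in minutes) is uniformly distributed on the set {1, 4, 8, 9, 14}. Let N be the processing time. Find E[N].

E[N | machine 1] = (1+13)/2 = 7.
E[N | machine 2] = (5+12)/2 = 17/2.
E[N | machine 3] = (1+4+8+9+14)/5 = 36/5.
E[N] = (1/12)·(7) + (1/2)·(17/2) + (5/12)·(36/5) = 47/6.

47/6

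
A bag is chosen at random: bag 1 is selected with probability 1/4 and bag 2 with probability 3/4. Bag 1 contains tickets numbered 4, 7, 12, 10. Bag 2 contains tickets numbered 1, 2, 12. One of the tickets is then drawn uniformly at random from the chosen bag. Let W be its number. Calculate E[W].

93/16

E[W | bag 1] = (4+7+12+10)/4 = 33/4.
E[W | bag 2] = (1+2+12)/3 = 5.
E[W] = (1/4)·(33/4) + (3/4)·(5) = 93/16.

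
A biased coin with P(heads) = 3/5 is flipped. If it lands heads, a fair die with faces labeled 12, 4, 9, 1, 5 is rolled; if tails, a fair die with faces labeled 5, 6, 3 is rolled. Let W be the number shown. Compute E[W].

419/75

E[W | heads] = (12+4+9+1+5)/5 = 31/5.
E[W | tails] = (5+6+3)/3 = 14/3.
By the law of total expectation,
E[W] = (3/5)·(31/5) + (2/5)·(14/3) = 419/75.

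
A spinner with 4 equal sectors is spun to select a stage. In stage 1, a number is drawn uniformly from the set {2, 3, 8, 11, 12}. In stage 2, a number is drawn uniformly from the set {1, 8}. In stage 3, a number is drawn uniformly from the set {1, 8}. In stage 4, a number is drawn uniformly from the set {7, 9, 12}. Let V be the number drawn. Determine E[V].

E[V | stage 1] = (2+3+8+11+12)/5 = 36/5.
E[V | stage 2] = (1+8)/2 = 9/2.
E[V | stage 3] = (1+8)/2 = 9/2.
E[V | stage 4] = (7+9+12)/3 = 28/3.
By the law of total expectation,
E[V] = (1/4)·(36/5) + (1/4)·(9/2) + (1/4)·(9/2) + (1/4)·(28/3) = 383/60.

383/60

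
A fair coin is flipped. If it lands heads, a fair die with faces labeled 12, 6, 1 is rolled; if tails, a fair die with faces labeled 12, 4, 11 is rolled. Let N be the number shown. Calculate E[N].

23/3

E[N | heads] = (12+6+1)/3 = 19/3.
E[N | tails] = (12+4+11)/3 = 9.
By the law of total expectation,
E[N] = (1/2)·(19/3) + (1/2)·(9) = 23/3.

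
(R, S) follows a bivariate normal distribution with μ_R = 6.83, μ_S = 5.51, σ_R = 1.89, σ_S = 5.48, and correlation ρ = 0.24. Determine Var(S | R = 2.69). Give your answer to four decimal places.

The conditional variance in a bivariate normal is σ_S²(1 − ρ²), independent of x.
Var(S | R=2.69) = (5.48)²·(1 − (0.24)²) = 30.0304·0.9424 = 28.3006.

28.3006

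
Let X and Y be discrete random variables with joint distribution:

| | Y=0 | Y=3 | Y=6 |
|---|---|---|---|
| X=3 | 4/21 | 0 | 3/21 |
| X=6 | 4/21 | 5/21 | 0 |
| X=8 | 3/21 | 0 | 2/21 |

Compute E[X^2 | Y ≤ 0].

372/11

P(Y ≤ 0) = 11/21.
Summing X^2·P(X=x,Y=y) over the conditioning event gives 124/7.
E[X^2 | Y ≤ 0] = (124/7) / (11/21) = 372/11.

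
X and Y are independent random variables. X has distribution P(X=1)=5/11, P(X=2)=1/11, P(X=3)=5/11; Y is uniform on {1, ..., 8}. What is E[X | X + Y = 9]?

P(X + Y = 9) = 1/8.
Summing X·P(x,y) over outcomes with X + Y = 9 gives 1/4.
E[X | X + Y = 9] = (1/4) / (1/8) = 2.

2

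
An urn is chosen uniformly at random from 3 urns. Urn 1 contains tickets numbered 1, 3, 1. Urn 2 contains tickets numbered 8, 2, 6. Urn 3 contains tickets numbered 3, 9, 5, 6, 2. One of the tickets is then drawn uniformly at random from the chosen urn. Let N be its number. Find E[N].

4

E[N | urn 1] = (1+3+1)/3 = 5/3.
E[N | urn 2] = (8+2+6)/3 = 16/3.
E[N | urn 3] = (3+9+5+6+2)/5 = 5.
E[N] = (1/3)·(5/3) + (1/3)·(16/3) + (1/3)·(5) = 4.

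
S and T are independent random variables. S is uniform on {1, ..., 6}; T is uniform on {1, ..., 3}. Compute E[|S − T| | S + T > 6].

3

Outcomes with S + T > 6: (4,3), (5,2), (5,3), (6,1), (6,2), (6,3), each with probability 1/18.
E[|S − T| | S + T > 6] = (1 + 3 + 2 + 5 + 4 + 3) / 6 = 3.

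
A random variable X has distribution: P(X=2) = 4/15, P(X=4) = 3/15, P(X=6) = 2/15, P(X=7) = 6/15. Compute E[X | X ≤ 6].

P(X ≤ 6) = 3/5.
Σ over the event: 2·4/15 + 4·1/5 + 6·2/15 = 32/15.
E[X | X ≤ 6] = (32/15) / (3/5) = 32/9.

32/9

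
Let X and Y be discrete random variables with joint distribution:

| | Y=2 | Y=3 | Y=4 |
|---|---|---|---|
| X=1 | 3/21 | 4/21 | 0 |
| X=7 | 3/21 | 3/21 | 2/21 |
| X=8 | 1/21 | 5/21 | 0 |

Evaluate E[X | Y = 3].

P(Y = 3) = 4/7.
Σ X·P over the event = 1·(4/21) + 7·(3/21) + 8·(5/21) = 65/21.
E[X | Y = 3] = (65/21) / (4/7) = 65/12.

65/12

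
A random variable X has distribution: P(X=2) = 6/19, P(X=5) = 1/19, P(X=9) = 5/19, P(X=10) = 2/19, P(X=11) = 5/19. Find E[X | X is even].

4

P(X is even) = 8/19.
Σ over the event: 2·6/19 + 10·2/19 = 32/19.
E[X | X is even] = (32/19) / (8/19) = 4.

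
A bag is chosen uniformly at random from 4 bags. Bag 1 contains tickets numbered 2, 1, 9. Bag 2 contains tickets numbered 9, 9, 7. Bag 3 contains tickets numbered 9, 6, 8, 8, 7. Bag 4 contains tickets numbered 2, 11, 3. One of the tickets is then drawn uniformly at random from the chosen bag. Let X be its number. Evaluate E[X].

379/60

E[X | bag 1] = (2+1+9)/3 = 4.
E[X | bag 2] = (9+9+7)/3 = 25/3.
E[X | bag 3] = (9+6+8+8+7)/5 = 38/5.
E[X | bag 4] = (2+11+3)/3 = 16/3.
By the law of total expectation,
E[X] = (1/4)·(4) + (1/4)·(25/3) + (1/4)·(38/5) + (1/4)·(16/3) = 379/60.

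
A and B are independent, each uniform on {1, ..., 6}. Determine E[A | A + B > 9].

P(A + B > 9) = 1/6.
Summing A·P(x,y) over outcomes with A + B > 9 gives 8/9.
E[A | A + B > 9] = (8/9) / (1/6) = 16/3.

16/3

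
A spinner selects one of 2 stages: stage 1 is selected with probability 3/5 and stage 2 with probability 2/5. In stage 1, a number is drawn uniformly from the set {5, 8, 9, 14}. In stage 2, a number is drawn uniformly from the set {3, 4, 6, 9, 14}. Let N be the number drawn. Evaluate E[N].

E[N | stage 1] = (5+8+9+14)/4 = 9.
E[N | stage 2] = (3+4+6+9+14)/5 = 36/5.
By the law of total expectation,
E[N] = (3/5)·(9) + (2/5)·(36/5) = 207/25.

207/25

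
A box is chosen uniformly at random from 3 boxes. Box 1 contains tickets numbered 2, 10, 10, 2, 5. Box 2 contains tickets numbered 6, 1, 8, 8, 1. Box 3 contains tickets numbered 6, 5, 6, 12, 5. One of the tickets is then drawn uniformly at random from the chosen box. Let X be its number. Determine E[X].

E[X | box 1] = (2+10+10+2+5)/5 = 29/5.
E[X | box 2] = (6+1+8+8+1)/5 = 24/5.
E[X | box 3] = (6+5+6+12+5)/5 = 34/5.
E[X] = (1/3)·(29/5) + (1/3)·(24/5) + (1/3)·(34/5) = 29/5.

29/5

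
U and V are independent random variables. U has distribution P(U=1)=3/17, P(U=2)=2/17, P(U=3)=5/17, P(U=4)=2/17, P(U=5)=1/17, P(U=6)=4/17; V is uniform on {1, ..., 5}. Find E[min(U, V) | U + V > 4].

176/67

P(U + V > 4) = 67/85.
Summing min(U,V)·P(x,y) over outcomes with U + V > 4 gives 176/85.
E[min(U, V) | U + V > 4] = (176/85) / (67/85) = 176/67.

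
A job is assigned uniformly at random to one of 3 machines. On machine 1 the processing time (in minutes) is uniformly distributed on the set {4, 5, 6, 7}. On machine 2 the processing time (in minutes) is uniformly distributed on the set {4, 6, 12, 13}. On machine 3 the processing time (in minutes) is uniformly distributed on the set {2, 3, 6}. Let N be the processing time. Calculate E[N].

E[N | machine 1] = (4+5+6+7)/4 = 11/2.
E[N | machine 2] = (4+6+12+13)/4 = 35/4.
E[N | machine 3] = (2+3+6)/3 = 11/3.
By the law of total expectation,
E[N] = (1/3)·(11/2) + (1/3)·(35/4) + (1/3)·(11/3) = 215/36.

215/36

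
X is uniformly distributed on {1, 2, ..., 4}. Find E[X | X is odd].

Given X is odd, X is equally likely to be any of {1, 3}.
E[X | X is odd] = (1 + 3) / 2 = 2.

2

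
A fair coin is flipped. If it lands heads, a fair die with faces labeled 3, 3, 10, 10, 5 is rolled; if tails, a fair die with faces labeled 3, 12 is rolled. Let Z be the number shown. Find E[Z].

E[Z | heads] = (3+3+10+10+5)/5 = 31/5.
E[Z | tails] = (3+12)/2 = 15/2.
E[Z] = (1/2)·(31/5) + (1/2)·(15/2) = 137/20.

137/20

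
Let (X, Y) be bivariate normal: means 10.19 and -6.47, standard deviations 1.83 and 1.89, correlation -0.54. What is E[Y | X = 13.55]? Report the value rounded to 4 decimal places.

-8.3439

The regression of Y on X has slope ρ·σ_Y/σ_X and passes through (μ_X, μ_Y).
E[Y | X=13.55] = -6.47 + (-0.54)·(1.89/1.83)·(13.55 − (10.19)) = -6.47 + (-0.5577)·(3.36) = -8.3439.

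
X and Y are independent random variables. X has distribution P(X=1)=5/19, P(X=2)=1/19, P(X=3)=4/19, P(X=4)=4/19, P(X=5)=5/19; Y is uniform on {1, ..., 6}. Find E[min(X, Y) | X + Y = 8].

45/14

P(X + Y = 8) = 7/57.
Summing min(X,Y)·P(x,y) over outcomes with X + Y = 8 gives 15/38.
E[min(X, Y) | X + Y = 8] = (15/38) / (7/57) = 45/14.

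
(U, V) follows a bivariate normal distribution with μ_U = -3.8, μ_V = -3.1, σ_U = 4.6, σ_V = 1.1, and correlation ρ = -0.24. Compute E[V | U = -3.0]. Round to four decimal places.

-3.1459

For a bivariate normal, E[V | U=x] = μ_V + ρ·(σ_V/σ_U)·(x − μ_U).
E[V | U=-3.0] = -3.1 + (-0.24)·(1.1/4.6)·(-3.0 − (-3.8)) = -3.1 + (-0.057391)·(0.8) = -3.1459.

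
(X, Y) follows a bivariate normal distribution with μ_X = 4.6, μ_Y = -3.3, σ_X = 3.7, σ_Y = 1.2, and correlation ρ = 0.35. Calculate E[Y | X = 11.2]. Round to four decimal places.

-2.5508

The regression of Y on X has slope ρ·σ_Y/σ_X and passes through (μ_X, μ_Y).
E[Y | X=11.2] = -3.3 + (0.35)·(1.2/3.7)·(11.2 − (4.6)) = -3.3 + (0.11351)·(6.6) = -2.5508.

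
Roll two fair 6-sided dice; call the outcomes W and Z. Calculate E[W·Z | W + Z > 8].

49/2

P(W + Z > 8) = 5/18.
Summing WZ·P(x,y) over outcomes with W + Z > 8 gives 245/36.
E[W·Z | W + Z > 8] = (245/36) / (5/18) = 49/2.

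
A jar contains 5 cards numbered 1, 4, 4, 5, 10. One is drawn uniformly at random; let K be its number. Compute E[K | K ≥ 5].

P(K ≥ 5) = 2/5.
Σ over the event: 5·1/5 + 10·1/5 = 3.
E[K | K ≥ 5] = (3) / (2/5) = 15/2.

15/2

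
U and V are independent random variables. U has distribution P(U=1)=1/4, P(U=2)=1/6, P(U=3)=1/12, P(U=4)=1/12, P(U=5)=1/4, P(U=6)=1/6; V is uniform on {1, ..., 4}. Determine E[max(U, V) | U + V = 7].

P(U + V = 7) = 7/48.
Summing max(U,V)·P(x,y) over outcomes with U + V = 7 gives 35/48.
E[max(U, V) | U + V = 7] = (35/48) / (7/48) = 5.

5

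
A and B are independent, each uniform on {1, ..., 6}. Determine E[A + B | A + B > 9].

P(A + B > 9) = 1/6.
Summing (A+B)·P(x,y) over outcomes with A + B > 9 gives 16/9.
E[A + B | A + B > 9] = (16/9) / (1/6) = 32/3.

32/3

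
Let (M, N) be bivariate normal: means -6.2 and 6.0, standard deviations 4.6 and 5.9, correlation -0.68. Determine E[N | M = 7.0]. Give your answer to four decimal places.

-5.5127

The regression of N on M has slope ρ·σ_N/σ_M and passes through (μ_M, μ_N).
E[N | M=7.0] = 6.0 + (-0.68)·(5.9/4.6)·(7.0 − (-6.2)) = 6.0 + (-0.872174)·(13.2) = -5.5127.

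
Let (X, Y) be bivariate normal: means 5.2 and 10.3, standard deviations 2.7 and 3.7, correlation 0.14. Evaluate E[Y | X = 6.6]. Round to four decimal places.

10.5686

E[Y | X=x] = μ_Y + ρ(σ_Y/σ_X)(x − μ_X) for jointly normal variables.
E[Y | X=6.6] = 10.3 + (0.14)·(3.7/2.7)·(6.6 − (5.2)) = 10.3 + (0.19185)·(1.4) = 10.5686.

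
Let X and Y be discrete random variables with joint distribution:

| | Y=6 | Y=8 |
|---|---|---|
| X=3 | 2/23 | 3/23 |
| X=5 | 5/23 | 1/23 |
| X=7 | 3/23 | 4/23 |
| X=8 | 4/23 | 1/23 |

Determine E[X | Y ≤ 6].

6

P(Y ≤ 6) = 14/23.
Σ X·P over the event = 3·(2/23) + 5·(5/23) + 7·(3/23) + 8·(4/23) = 84/23.
E[X | Y ≤ 6] = (84/23) / (14/23) = 6.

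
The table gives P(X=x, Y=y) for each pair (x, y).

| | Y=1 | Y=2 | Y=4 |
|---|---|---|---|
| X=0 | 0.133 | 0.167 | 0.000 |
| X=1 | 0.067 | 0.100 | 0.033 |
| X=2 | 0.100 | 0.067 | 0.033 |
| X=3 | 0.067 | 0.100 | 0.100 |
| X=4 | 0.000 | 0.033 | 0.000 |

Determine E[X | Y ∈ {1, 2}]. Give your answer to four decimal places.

1.3597

P(Y ∈ {1, 2}) = 0.834.
Summing X·P(X=x,Y=y) over the conditioning event gives 1.134.
E[X | Y ∈ {1, 2}] = (1.134) / (0.834) = 1.3597.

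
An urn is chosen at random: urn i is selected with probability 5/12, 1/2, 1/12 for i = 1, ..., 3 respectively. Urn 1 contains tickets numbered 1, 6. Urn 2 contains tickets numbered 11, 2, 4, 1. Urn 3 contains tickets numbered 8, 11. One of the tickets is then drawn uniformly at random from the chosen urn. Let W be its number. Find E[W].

E[W | urn 1] = (1+6)/2 = 7/2.
E[W | urn 2] = (11+2+4+1)/4 = 9/2.
E[W | urn 3] = (8+11)/2 = 19/2.
E[W] = (5/12)·(7/2) + (1/2)·(9/2) + (1/12)·(19/2) = 9/2.

9/2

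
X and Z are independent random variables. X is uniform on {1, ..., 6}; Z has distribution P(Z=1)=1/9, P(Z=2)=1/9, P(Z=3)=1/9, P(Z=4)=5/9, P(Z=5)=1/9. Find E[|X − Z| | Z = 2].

11/6

P(Z = 2) = 1/9.
Summing |X−Z|·P(x,y) over outcomes with Z = 2 gives 11/54.
E[|X − Z| | Z = 2] = (11/54) / (1/9) = 11/6.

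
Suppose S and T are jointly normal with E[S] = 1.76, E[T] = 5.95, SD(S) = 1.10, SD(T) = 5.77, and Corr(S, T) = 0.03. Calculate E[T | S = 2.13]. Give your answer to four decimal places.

6.0082

The regression of T on S has slope ρ·σ_T/σ_S and passes through (μ_S, μ_T).
E[T | S=2.13] = 5.95 + (0.03)·(5.77/1.10)·(2.13 − (1.76)) = 5.95 + (0.15736)·(0.37) = 6.0082.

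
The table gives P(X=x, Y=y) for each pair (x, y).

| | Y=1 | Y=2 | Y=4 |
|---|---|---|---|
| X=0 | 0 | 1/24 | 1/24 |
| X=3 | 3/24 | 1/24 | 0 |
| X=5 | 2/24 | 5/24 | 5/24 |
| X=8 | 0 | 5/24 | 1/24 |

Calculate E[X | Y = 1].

P(Y = 1) = 5/24.
Σ X·P over the event = 3·(3/24) + 5·(2/24) = 19/24.
E[X | Y = 1] = (19/24) / (5/24) = 19/5.

19/5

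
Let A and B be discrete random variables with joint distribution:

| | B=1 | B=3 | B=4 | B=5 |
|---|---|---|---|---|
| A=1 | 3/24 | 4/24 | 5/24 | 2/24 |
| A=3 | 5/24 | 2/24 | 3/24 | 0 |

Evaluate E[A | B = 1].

9/4

P(B = 1) = 1/3.
Summing A·P(A=x,B=y) over the conditioning event gives 3/4.
E[A | B = 1] = (3/4) / (1/3) = 9/4.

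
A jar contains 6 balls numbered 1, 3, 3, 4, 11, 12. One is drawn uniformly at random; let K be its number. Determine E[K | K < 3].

1

P(K < 3) = 1/6.
Σ over the event: 1·1/6 = 1/6.
E[K | K < 3] = (1/6) / (1/6) = 1.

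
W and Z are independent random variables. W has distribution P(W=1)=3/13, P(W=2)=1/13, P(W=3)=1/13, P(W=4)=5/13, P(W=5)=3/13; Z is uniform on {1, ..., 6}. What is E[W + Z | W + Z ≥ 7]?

365/43

P(W + Z ≥ 7) = 43/78.
Summing (W+Z)·P(x,y) over outcomes with W + Z ≥ 7 gives 365/78.
E[W + Z | W + Z ≥ 7] = (365/78) / (43/78) = 365/43.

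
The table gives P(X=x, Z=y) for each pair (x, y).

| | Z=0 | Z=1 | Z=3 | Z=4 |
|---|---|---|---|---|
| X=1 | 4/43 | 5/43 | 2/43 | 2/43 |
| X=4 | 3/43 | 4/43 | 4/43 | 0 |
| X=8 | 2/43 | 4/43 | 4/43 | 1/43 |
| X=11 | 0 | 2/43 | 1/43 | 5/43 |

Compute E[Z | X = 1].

P(X = 1) = 13/43.
Σ Z·P over the event = 0·(4/43) + 1·(5/43) + 3·(2/43) + 4·(2/43) = 19/43.
E[Z | X = 1] = (19/43) / (13/43) = 19/13.

19/13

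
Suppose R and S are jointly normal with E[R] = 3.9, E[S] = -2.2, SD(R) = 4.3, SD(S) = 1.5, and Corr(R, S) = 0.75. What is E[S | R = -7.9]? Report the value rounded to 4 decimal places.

-5.2872

For a bivariate normal, E[S | R=x] = μ_S + ρ·(σ_S/σ_R)·(x − μ_R).
E[S | R=-7.9] = -2.2 + (0.75)·(1.5/4.3)·(-7.9 − (3.9)) = -2.2 + (0.26163)·(-11.8) = -5.2872.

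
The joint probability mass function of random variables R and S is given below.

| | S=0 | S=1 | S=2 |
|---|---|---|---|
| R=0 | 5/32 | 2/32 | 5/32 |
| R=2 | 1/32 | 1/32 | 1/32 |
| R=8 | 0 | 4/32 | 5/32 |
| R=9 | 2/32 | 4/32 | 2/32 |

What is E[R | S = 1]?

70/11

P(S = 1) = 11/32.
Σ R·P over the event = 0·(2/32) + 2·(1/32) + 8·(4/32) + 9·(4/32) = 35/16.
E[R | S = 1] = (35/16) / (11/32) = 70/11.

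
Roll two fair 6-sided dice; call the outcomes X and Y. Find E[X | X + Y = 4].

2

P(X + Y = 4) = 1/12.
Summing X·P(x,y) over outcomes with X + Y = 4 gives 1/6.
E[X | X + Y = 4] = (1/6) / (1/12) = 2.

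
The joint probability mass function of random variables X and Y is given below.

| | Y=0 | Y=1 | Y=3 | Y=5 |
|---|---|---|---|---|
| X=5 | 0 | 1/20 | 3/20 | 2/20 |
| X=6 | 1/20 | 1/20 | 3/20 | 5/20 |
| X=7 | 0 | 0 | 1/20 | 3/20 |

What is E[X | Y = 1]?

P(Y = 1) = 1/10.
Summing X·P(X=x,Y=y) over the conditioning event gives 11/20.
E[X | Y = 1] = (11/20) / (1/10) = 11/2.

11/2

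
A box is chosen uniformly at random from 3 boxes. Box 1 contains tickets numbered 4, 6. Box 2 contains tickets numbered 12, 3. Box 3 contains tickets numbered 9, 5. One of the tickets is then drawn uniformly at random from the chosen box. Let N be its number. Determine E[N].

13/2

E[N | box 1] = (4+6)/2 = 5.
E[N | box 2] = (12+3)/2 = 15/2.
E[N | box 3] = (9+5)/2 = 7.
By the law of total expectation,
E[N] = (1/3)·(5) + (1/3)·(15/2) + (1/3)·(7) = 13/2.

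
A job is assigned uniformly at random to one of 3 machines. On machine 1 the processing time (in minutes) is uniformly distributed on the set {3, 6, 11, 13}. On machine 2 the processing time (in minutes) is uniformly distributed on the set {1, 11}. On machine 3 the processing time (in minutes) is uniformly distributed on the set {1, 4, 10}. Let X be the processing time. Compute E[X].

77/12

E[X | machine 1] = (3+6+11+13)/4 = 33/4.
E[X | machine 2] = (1+11)/2 = 6.
E[X | machine 3] = (1+4+10)/3 = 5.
By the law of total expectation,
E[X] = (1/3)·(33/4) + (1/3)·(6) + (1/3)·(5) = 77/12.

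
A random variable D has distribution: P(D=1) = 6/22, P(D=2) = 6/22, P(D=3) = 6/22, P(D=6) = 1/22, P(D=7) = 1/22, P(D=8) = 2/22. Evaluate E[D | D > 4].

P(D > 4) = 2/11.
Σ over the event: 6·1/22 + 7·1/22 + 8·1/11 = 29/22.
E[D | D > 4] = (29/22) / (2/11) = 29/4.

29/4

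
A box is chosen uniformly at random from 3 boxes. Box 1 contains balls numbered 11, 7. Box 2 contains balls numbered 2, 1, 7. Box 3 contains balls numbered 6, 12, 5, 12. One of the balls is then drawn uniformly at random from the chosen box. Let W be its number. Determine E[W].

253/36

E[W | box 1] = (11+7)/2 = 9.
E[W | box 2] = (2+1+7)/3 = 10/3.
E[W | box 3] = (6+12+5+12)/4 = 35/4.
By the law of total expectation,
E[W] = (1/3)·(9) + (1/3)·(10/3) + (1/3)·(35/4) = 253/36.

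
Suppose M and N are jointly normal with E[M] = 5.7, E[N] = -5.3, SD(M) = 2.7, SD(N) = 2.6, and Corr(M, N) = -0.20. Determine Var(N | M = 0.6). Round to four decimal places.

For a bivariate normal, Var(N | M=x) = σ_N²(1 − ρ²).
Var(N | M=0.6) = (2.6)²·(1 − (-0.20)²) = 6.76·0.96 = 6.4896.

6.4896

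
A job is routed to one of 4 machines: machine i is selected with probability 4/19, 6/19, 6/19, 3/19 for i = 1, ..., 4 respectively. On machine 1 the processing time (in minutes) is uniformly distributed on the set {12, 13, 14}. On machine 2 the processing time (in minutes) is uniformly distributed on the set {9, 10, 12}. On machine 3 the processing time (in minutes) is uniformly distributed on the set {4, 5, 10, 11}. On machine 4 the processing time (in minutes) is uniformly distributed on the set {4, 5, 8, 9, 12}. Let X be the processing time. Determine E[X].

E[X | machine 1] = (12+13+14)/3 = 13.
E[X | machine 2] = (9+10+12)/3 = 31/3.
E[X | machine 3] = (4+5+10+11)/4 = 15/2.
E[X | machine 4] = (4+5+8+9+12)/5 = 38/5.
E[X] = (4/19)·(13) + (6/19)·(31/3) + (6/19)·(15/2) + (3/19)·(38/5) = 909/95.

909/95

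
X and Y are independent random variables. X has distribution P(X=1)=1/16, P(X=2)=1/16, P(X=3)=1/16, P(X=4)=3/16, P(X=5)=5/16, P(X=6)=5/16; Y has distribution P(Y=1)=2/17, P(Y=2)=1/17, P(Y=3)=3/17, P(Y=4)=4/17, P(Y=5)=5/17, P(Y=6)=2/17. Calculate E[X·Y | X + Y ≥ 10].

2659/96

P(X + Y ≥ 10) = 6/17.
Summing XY·P(x,y) over outcomes with X + Y ≥ 10 gives 2659/272.
E[X·Y | X + Y ≥ 10] = (2659/272) / (6/17) = 2659/96.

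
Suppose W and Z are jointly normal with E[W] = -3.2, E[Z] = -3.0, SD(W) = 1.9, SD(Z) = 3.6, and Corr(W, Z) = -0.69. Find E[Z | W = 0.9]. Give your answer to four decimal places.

E[Z | W=x] = μ_Z + ρ(σ_Z/σ_W)(x − μ_W) for jointly normal variables.
E[Z | W=0.9] = -3.0 + (-0.69)·(3.6/1.9)·(0.9 − (-3.2)) = -3.0 + (-1.30737)·(4.1) = -8.3602.

-8.3602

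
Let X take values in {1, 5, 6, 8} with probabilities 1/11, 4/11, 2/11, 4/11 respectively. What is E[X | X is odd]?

21/5

P(X is odd) = 5/11.
Σ over the event: 1·1/11 + 5·4/11 = 21/11.
E[X | X is odd] = (21/11) / (5/11) = 21/5.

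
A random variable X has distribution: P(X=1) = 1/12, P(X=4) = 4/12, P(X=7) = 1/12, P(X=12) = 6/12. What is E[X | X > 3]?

95/11

P(X > 3) = 11/12.
Σ over the event: 4·1/3 + 7·1/12 + 12·1/2 = 95/12.
E[X | X > 3] = (95/12) / (11/12) = 95/11.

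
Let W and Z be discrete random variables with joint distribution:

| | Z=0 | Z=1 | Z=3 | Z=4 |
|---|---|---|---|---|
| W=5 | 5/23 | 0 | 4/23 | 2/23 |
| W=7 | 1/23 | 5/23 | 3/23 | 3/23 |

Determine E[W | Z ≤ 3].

P(Z ≤ 3) = 18/23.
Σ W·P over the event = 5·(5/23) + 5·(4/23) + 7·(1/23) + 7·(5/23) + 7·(3/23) = 108/23.
E[W | Z ≤ 3] = (108/23) / (18/23) = 6.

6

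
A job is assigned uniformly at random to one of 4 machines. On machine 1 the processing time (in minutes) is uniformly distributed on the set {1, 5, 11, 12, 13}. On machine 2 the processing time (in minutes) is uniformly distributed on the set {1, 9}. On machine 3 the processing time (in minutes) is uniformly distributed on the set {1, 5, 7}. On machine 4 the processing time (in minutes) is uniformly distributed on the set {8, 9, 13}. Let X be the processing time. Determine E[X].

E[X | machine 1] = (1+5+11+12+13)/5 = 42/5.
E[X | machine 2] = (1+9)/2 = 5.
E[X | machine 3] = (1+5+7)/3 = 13/3.
E[X | machine 4] = (8+9+13)/3 = 10.
By the law of total expectation,
E[X] = (1/4)·(42/5) + (1/4)·(5) + (1/4)·(13/3) + (1/4)·(10) = 104/15.

104/15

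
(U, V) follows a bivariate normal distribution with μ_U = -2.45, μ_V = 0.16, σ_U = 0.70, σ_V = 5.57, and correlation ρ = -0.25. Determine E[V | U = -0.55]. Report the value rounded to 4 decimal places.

E[V | U=x] = μ_V + ρ(σ_V/σ_U)(x − μ_U) for jointly normal variables.
E[V | U=-0.55] = 0.16 + (-0.25)·(5.57/0.70)·(-0.55 − (-2.45)) = 0.16 + (-1.989286)·(1.9) = -3.6196.

-3.6196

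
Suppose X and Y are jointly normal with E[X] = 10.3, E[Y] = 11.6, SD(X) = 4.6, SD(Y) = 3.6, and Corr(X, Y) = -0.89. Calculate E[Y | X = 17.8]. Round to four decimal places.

6.3761

E[Y | X=x] = μ_Y + ρ(σ_Y/σ_X)(x − μ_X) for jointly normal variables.
E[Y | X=17.8] = 11.6 + (-0.89)·(3.6/4.6)·(17.8 − (10.3)) = 11.6 + (-0.69652)·(7.5) = 6.3761.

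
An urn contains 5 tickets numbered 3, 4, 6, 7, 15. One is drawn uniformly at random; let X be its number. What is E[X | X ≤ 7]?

P(X ≤ 7) = 4/5.
Σ over the event: 3·1/5 + 4·1/5 + 6·1/5 + 7·1/5 = 4.
E[X | X ≤ 7] = (4) / (4/5) = 5.

5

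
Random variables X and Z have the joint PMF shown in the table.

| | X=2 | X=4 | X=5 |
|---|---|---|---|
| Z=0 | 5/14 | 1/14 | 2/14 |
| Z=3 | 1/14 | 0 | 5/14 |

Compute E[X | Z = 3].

9/2

P(Z = 3) = 3/7.
Σ X·P over the event = 2·(1/14) + 5·(5/14) = 27/14.
E[X | Z = 3] = (27/14) / (3/7) = 9/2.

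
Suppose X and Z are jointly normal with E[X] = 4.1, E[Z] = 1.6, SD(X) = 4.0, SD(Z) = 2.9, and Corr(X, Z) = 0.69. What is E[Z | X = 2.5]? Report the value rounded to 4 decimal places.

0.7996

The regression of Z on X has slope ρ·σ_Z/σ_X and passes through (μ_X, μ_Z).
E[Z | X=2.5] = 1.6 + (0.69)·(2.9/4.0)·(2.5 − (4.1)) = 1.6 + (0.50025)·(-1.6) = 0.7996.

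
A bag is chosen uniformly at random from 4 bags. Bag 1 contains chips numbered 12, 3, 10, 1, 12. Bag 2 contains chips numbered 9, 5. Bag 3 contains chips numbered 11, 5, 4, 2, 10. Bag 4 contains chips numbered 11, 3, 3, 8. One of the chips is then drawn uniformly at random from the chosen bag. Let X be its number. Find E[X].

109/16

E[X | bag 1] = (12+3+10+1+12)/5 = 38/5.
E[X | bag 2] = (9+5)/2 = 7.
E[X | bag 3] = (11+5+4+2+10)/5 = 32/5.
E[X | bag 4] = (11+3+3+8)/4 = 25/4.
By the law of total expectation,
E[X] = (1/4)·(38/5) + (1/4)·(7) + (1/4)·(32/5) + (1/4)·(25/4) = 109/16.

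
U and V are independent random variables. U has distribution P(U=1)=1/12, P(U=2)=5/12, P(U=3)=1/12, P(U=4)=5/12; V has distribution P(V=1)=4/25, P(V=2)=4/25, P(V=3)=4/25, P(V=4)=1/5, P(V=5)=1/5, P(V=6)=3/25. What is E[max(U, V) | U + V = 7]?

243/53

P(U + V = 7) = 53/300.
Summing max(U,V)·P(x,y) over outcomes with U + V = 7 gives 81/100.
E[max(U, V) | U + V = 7] = (81/100) / (53/300) = 243/53.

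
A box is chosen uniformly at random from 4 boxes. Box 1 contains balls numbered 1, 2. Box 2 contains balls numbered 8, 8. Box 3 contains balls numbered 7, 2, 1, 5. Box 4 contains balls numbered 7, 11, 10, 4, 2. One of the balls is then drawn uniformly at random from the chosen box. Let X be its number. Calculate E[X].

401/80

E[X | box 1] = (1+2)/2 = 3/2.
E[X | box 2] = (8+8)/2 = 8.
E[X | box 3] = (7+2+1+5)/4 = 15/4.
E[X | box 4] = (7+11+10+4+2)/5 = 34/5.
E[X] = (1/4)·(3/2) + (1/4)·(8) + (1/4)·(15/4) + (1/4)·(34/5) = 401/80.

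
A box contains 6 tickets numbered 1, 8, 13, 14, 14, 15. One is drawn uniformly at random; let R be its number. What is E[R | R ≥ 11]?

14

P(R ≥ 11) = 2/3.
Σ over the event: 13·1/6 + 14·1/3 + 15·1/6 = 28/3.
E[R | R ≥ 11] = (28/3) / (2/3) = 14.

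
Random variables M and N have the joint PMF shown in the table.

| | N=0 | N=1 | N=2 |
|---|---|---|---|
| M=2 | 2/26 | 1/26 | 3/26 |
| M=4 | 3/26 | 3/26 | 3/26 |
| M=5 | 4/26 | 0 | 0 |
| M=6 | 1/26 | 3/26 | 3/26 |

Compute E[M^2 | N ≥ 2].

56/3

P(N ≥ 2) = 9/26.
Σ M^2·P over the event = 4·(3/26) + 16·(3/26) + 36·(3/26) = 84/13.
E[M^2 | N ≥ 2] = (84/13) / (9/26) = 56/3.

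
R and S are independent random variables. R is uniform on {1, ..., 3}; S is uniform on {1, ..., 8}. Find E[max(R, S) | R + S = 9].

7

P(R + S = 9) = 1/8.
Summing max(R,S)·P(x,y) over outcomes with R + S = 9 gives 7/8.
E[max(R, S) | R + S = 9] = (7/8) / (1/8) = 7.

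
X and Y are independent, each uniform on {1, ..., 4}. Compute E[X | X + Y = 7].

Outcomes with X + Y = 7: (3,4), (4,3), each with probability 1/16.
E[X | X + Y = 7] = (3 + 4) / 2 = 7/2.

7/2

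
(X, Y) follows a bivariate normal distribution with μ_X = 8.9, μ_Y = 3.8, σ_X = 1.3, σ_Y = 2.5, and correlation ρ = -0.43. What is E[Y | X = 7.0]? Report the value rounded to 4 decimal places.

5.3712

For a bivariate normal, E[Y | X=x] = μ_Y + ρ·(σ_Y/σ_X)·(x − μ_X).
E[Y | X=7.0] = 3.8 + (-0.43)·(2.5/1.3)·(7.0 − (8.9)) = 3.8 + (-0.826923)·(-1.9) = 5.3712.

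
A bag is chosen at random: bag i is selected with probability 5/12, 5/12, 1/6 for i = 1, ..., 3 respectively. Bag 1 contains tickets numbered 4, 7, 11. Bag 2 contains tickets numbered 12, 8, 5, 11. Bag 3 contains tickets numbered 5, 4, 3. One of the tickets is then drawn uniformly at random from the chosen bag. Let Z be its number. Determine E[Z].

E[Z | bag 1] = (4+7+11)/3 = 22/3.
E[Z | bag 2] = (12+8+5+11)/4 = 9.
E[Z | bag 3] = (5+4+3)/3 = 4.
E[Z] = (5/12)·(22/3) + (5/12)·(9) + (1/6)·(4) = 269/36.

269/36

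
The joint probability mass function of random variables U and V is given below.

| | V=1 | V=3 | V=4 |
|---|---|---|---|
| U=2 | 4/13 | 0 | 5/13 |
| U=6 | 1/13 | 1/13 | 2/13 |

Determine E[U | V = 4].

22/7

P(V = 4) = 7/13.
Σ U·P over the event = 2·(5/13) + 6·(2/13) = 22/13.
E[U | V = 4] = (22/13) / (7/13) = 22/7.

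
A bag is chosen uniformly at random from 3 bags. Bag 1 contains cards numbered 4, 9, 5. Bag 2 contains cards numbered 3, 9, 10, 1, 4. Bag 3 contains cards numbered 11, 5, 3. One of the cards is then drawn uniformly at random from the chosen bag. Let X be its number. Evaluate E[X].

E[X | bag 1] = (4+9+5)/3 = 6.
E[X | bag 2] = (3+9+10+1+4)/5 = 27/5.
E[X | bag 3] = (11+5+3)/3 = 19/3.
By the law of total expectation,
E[X] = (1/3)·(6) + (1/3)·(27/5) + (1/3)·(19/3) = 266/45.

266/45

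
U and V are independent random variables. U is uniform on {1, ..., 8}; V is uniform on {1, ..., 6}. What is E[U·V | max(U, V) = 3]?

Outcomes with max(U, V) = 3: (1,3), (2,3), (3,1), (3,2), (3,3), each with probability 1/48.
E[U·V | max(U, V) = 3] = (3 + 6 + 3 + 6 + 9) / 5 = 27/5.

27/5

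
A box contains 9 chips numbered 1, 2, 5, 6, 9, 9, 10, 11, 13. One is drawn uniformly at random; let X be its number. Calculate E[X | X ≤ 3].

3/2

P(X ≤ 3) = 2/9.
Σ over the event: 1·1/9 + 2·1/9 = 1/3.
E[X | X ≤ 3] = (1/3) / (2/9) = 3/2.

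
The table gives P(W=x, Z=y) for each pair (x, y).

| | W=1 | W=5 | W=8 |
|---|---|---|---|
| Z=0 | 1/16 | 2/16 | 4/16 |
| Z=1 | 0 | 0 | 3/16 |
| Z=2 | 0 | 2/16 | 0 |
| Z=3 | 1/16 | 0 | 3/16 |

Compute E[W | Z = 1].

8

P(Z = 1) = 3/16.
Summing W·P(W=x,Z=y) over the conditioning event gives 3/2.
E[W | Z = 1] = (3/2) / (3/16) = 8.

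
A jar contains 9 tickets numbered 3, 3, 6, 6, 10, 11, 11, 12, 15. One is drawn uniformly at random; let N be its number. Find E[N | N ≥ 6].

P(N ≥ 6) = 7/9.
Σ over the event: 6·2/9 + 10·1/9 + 11·2/9 + 12·1/9 + 15·1/9 = 71/9.
E[N | N ≥ 6] = (71/9) / (7/9) = 71/7.

71/7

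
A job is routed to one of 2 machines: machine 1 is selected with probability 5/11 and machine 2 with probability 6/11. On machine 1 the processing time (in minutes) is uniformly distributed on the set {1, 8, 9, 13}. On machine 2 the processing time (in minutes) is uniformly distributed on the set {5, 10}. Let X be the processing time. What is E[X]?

E[X | machine 1] = (1+8+9+13)/4 = 31/4.
E[X | machine 2] = (5+10)/2 = 15/2.
By the law of total expectation,
E[X] = (5/11)·(31/4) + (6/11)·(15/2) = 335/44.

335/44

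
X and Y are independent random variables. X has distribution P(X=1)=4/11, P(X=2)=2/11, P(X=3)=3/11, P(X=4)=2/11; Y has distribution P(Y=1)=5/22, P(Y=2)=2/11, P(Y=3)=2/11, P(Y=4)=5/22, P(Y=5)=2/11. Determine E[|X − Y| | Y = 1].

P(Y = 1) = 5/22.
Summing |X−Y|·P(x,y) over outcomes with Y = 1 gives 35/121.
E[|X − Y| | Y = 1] = (35/121) / (5/22) = 14/11.

14/11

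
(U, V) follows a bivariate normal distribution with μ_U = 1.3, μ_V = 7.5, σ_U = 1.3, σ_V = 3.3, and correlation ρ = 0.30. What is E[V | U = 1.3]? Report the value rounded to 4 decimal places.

7.5000

The regression of V on U has slope ρ·σ_V/σ_U and passes through (μ_U, μ_V).
E[V | U=1.3] = 7.5 + (0.30)·(3.3/1.3)·(1.3 − (1.3)) = 7.5 + (0.76154)·(0) = 7.5000.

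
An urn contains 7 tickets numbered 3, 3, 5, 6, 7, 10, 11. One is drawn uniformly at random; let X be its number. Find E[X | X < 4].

3

P(X < 4) = 2/7.
Σ over the event: 3·2/7 = 6/7.
E[X | X < 4] = (6/7) / (2/7) = 3.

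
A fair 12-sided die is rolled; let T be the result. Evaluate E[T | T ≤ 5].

3

Given T ≤ 5, T is equally likely to be any of {1, 2, 3, 4, 5}.
E[T | T ≤ 5] = (1 + 2 + 3 + 4 + 5) / 5 = 3.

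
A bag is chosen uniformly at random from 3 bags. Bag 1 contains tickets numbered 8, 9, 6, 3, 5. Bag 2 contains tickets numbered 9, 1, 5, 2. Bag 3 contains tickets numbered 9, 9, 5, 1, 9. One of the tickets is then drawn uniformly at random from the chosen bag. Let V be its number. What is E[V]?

341/60

E[V | bag 1] = (8+9+6+3+5)/5 = 31/5.
E[V | bag 2] = (9+1+5+2)/4 = 17/4.
E[V | bag 3] = (9+9+5+1+9)/5 = 33/5.
E[V] = (1/3)·(31/5) + (1/3)·(17/4) + (1/3)·(33/5) = 341/60.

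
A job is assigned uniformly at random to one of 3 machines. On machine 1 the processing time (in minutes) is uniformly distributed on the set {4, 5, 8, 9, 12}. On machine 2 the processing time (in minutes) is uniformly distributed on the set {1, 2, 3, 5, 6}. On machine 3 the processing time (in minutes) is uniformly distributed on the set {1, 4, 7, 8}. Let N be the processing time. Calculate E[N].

E[N | machine 1] = (4+5+8+9+12)/5 = 38/5.
E[N | machine 2] = (1+2+3+5+6)/5 = 17/5.
E[N | machine 3] = (1+4+7+8)/4 = 5.
E[N] = (1/3)·(38/5) + (1/3)·(17/5) + (1/3)·(5) = 16/3.

16/3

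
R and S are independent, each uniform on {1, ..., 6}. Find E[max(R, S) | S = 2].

Outcomes with S = 2: (1,2), (2,2), (3,2), (4,2), (5,2), (6,2), each with probability 1/36.
E[max(R, S) | S = 2] = (2 + 2 + 3 + 4 + 5 + 6) / 6 = 11/3.

11/3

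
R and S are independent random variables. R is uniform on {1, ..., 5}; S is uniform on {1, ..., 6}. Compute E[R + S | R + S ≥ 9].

29/3

Outcomes with R + S ≥ 9: (3,6), (4,5), (4,6), (5,4), (5,5), (5,6), each with probability 1/30.
E[R + S | R + S ≥ 9] = (9 + 9 + 10 + 9 + 10 + 11) / 6 = 29/3.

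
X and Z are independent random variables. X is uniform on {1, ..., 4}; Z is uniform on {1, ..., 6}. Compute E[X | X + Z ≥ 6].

P(X + Z ≥ 6) = 7/12.
Summing X·P(x,y) over outcomes with X + Z ≥ 6 gives 5/3.
E[X | X + Z ≥ 6] = (5/3) / (7/12) = 20/7.

20/7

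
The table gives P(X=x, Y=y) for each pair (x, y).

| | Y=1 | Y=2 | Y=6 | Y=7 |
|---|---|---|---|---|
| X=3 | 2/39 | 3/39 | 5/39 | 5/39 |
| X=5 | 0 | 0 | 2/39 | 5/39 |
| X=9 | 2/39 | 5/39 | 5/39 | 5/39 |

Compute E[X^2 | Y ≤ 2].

51

P(Y ≤ 2) = 4/13.
Summing X^2·P(X=x,Y=y) over the conditioning event gives 204/13.
E[X^2 | Y ≤ 2] = (204/13) / (4/13) = 51.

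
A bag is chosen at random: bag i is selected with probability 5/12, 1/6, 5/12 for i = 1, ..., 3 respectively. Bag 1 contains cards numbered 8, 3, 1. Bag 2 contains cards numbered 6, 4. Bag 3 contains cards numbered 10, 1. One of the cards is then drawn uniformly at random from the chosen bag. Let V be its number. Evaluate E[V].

115/24

E[V | bag 1] = (8+3+1)/3 = 4.
E[V | bag 2] = (6+4)/2 = 5.
E[V | bag 3] = (10+1)/2 = 11/2.
By the law of total expectation,
E[V] = (5/12)·(4) + (1/6)·(5) + (5/12)·(11/2) = 115/24.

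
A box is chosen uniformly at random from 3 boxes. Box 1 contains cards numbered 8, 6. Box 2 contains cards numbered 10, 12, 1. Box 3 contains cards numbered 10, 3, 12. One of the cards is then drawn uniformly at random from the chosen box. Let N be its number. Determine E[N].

E[N | box 1] = (8+6)/2 = 7.
E[N | box 2] = (10+12+1)/3 = 23/3.
E[N | box 3] = (10+3+12)/3 = 25/3.
By the law of total expectation,
E[N] = (1/3)·(7) + (1/3)·(23/3) + (1/3)·(25/3) = 23/3.

23/3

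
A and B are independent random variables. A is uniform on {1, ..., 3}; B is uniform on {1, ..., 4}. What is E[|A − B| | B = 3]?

P(B = 3) = 1/4.
Summing |A−B|·P(x,y) over outcomes with B = 3 gives 1/4.
E[|A − B| | B = 3] = (1/4) / (1/4) = 1.

1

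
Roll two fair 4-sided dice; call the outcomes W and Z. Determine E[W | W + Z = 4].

2

Outcomes with W + Z = 4: (1,3), (2,2), (3,1), each with probability 1/16.
E[W | W + Z = 4] = (1 + 2 + 3) / 3 = 2.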